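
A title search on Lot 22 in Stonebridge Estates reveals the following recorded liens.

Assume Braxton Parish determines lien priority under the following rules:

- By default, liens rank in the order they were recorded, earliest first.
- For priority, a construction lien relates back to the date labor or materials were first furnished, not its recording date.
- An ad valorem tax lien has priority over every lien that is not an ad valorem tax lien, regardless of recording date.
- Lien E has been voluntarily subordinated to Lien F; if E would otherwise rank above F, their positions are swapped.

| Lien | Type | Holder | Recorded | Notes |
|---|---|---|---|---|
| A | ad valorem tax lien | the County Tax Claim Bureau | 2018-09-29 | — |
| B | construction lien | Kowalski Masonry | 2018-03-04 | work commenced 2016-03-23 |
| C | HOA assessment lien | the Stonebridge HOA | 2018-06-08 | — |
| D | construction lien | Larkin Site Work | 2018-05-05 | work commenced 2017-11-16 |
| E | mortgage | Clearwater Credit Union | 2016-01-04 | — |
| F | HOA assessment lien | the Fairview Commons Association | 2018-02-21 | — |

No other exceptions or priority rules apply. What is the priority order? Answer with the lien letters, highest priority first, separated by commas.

First, effective dates: B's effective date is 2016-03-23, when work began; D's effective date is 2017-11-16, when work began.
As an ad valorem tax lien, A is senior to every other lien.
The other liens, earliest effective date first: E (2016-01-04), B (2016-03-23), D (2017-11-16), F (2018-02-21), C (2018-06-08).
The subordination applies — E was senior to F — so E and F swap.

A, F, B, D, E, C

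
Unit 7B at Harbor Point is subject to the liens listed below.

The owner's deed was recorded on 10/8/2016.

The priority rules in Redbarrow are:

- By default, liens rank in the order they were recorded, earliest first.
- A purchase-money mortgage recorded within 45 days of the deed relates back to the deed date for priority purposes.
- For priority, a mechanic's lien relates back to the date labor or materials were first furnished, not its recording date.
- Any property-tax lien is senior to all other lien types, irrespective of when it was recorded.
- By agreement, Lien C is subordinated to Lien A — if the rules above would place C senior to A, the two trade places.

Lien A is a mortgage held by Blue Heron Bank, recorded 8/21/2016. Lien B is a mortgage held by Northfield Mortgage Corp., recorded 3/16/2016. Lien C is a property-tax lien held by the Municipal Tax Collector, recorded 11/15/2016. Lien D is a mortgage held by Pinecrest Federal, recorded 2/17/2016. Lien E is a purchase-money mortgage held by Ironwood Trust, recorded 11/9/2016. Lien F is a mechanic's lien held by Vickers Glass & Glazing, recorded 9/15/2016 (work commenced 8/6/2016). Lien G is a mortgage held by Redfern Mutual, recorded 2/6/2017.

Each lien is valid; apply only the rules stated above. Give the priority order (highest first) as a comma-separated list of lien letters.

A, D, B, F, C, E, G

Effective dates: E relates back to the deed date 10/8/2016; F is treated as recorded 8/6/2016, the work-commencement date.
C is a property-tax lien, so it outranks all other liens regardless of date.
Remaining liens by effective date: D (2/17/2016), B (3/16/2016), F (8/6/2016), A (8/21/2016), E (10/8/2016), G (2/6/2017).
C would otherwise be senior to A, so under the subordination agreement C and A exchange positions.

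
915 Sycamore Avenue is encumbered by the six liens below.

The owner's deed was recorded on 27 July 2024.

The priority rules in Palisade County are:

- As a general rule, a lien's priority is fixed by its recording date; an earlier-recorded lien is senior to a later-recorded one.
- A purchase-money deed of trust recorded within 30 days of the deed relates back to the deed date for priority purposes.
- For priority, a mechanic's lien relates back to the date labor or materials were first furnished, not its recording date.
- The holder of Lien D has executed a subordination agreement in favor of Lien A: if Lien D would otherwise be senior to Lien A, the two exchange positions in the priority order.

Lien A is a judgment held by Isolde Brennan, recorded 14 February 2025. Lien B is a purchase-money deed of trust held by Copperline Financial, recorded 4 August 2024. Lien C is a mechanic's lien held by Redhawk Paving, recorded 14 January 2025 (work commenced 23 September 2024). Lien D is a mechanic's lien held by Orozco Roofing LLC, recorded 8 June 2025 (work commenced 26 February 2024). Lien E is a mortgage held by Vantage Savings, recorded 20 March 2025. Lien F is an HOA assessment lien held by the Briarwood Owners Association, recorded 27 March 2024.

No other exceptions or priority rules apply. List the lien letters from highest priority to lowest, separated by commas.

Adjusting effective dates: B's effective date is the deed date, 27 July 2024; C is treated as recorded 23 September 2024, the work-commencement date; D is treated as recorded 26 February 2024, the work-commencement date.
Sorted by effective date: D (26 February 2024), F (27 March 2024), B (27 July 2024), C (23 September 2024), A (14 February 2025), E (20 March 2025).
The subordination applies — D was senior to A — so D and A swap.

A, F, B, C, D, E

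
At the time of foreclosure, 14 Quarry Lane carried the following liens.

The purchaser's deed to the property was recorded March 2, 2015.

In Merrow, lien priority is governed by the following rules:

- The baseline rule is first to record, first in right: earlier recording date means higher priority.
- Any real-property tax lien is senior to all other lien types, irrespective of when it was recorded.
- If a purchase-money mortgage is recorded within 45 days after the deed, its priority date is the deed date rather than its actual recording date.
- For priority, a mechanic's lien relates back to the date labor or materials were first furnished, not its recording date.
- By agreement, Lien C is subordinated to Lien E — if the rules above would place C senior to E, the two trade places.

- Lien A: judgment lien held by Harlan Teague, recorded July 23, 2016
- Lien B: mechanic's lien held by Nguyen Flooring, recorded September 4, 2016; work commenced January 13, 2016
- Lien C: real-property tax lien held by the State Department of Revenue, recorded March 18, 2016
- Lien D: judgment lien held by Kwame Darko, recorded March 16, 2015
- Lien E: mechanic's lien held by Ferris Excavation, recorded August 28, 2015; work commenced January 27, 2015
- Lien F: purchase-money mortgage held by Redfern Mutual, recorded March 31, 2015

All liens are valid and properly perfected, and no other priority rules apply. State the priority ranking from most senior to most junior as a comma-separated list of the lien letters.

E, C, F, D, B, A

Adjusting effective dates: B relates back to January 13, 2016 (work commenced); E is treated as recorded January 27, 2015, the work-commencement date; F relates back to the deed date March 2, 2015.
As a real-property tax lien, C is senior to every other lien.
Among the remaining liens, by effective date: E (January 27, 2015), F (March 2, 2015), D (March 16, 2015), B (January 13, 2016), A (July 23, 2016).
The subordination applies — C was senior to E — so C and E swap.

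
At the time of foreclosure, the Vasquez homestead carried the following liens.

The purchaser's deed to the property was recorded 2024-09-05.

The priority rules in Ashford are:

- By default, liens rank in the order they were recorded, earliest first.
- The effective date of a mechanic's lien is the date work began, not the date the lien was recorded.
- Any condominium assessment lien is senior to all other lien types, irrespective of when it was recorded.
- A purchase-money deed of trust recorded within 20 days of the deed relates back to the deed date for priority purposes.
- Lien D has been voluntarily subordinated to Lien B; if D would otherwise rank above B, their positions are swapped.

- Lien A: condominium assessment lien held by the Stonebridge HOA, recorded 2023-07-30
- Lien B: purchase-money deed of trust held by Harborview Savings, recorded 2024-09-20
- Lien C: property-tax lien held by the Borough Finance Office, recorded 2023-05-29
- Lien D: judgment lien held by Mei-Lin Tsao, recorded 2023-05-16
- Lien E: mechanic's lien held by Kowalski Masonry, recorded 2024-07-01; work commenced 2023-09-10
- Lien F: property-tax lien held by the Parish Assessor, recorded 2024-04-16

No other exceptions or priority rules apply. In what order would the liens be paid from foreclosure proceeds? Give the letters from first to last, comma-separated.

Effective dates after the stated exceptions: B was recorded within the 20-day window, so its effective date is the deed date 2024-09-05; E relates back to 2023-09-10 (work commenced).
A is a condominium assessment lien, so it outranks all other liens regardless of date.
The other liens, earliest effective date first: D (2023-05-16), C (2023-05-29), E (2023-09-10), F (2024-04-16), B (2024-09-05).
Because D would otherwise rank above B, the subordination swaps them.

A, B, C, E, F, D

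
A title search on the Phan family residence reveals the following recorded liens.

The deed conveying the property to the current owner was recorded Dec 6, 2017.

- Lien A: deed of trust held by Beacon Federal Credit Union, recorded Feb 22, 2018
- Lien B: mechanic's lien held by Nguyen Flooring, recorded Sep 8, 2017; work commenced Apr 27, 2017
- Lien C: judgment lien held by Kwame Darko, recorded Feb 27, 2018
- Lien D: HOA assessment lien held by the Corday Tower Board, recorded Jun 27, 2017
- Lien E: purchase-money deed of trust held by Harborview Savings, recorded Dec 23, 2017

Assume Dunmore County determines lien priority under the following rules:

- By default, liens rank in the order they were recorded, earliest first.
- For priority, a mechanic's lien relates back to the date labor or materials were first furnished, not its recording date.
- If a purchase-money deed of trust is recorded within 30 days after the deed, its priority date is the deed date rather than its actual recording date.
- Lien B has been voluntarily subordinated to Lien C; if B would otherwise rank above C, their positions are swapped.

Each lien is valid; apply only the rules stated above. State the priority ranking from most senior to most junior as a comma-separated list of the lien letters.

C, D, E, A, B

Effective dates: B's effective date is Apr 27, 2017, when work began; E relates back to the deed date Dec 6, 2017.
By effective date: B (Apr 27, 2017), D (Jun 27, 2017), E (Dec 6, 2017), A (Feb 22, 2018), C (Feb 27, 2018).
B is senior to C before the subordination, so the two trade places.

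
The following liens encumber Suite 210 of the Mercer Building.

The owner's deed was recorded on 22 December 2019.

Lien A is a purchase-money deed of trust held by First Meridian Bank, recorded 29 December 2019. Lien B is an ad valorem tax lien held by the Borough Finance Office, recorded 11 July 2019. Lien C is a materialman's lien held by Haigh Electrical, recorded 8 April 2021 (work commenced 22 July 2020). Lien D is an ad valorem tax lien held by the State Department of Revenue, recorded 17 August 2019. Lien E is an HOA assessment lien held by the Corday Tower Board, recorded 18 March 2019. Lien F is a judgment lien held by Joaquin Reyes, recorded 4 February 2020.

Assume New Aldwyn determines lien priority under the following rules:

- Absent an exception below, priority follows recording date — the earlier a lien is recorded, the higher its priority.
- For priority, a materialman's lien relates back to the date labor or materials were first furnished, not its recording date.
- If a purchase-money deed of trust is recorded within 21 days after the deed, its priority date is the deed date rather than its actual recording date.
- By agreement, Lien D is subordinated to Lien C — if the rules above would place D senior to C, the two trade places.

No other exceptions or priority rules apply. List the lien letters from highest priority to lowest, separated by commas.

E, B, C, A, F, D

First, effective dates: A's effective date is the deed date, 22 December 2019; C is treated as recorded 22 July 2020, the work-commencement date.
Ordering by effective date: E (18 March 2019), B (11 July 2019), D (17 August 2019), A (22 December 2019), F (4 February 2020), C (22 July 2020).
D would otherwise be senior to C, so under the subordination agreement D and C exchange positions.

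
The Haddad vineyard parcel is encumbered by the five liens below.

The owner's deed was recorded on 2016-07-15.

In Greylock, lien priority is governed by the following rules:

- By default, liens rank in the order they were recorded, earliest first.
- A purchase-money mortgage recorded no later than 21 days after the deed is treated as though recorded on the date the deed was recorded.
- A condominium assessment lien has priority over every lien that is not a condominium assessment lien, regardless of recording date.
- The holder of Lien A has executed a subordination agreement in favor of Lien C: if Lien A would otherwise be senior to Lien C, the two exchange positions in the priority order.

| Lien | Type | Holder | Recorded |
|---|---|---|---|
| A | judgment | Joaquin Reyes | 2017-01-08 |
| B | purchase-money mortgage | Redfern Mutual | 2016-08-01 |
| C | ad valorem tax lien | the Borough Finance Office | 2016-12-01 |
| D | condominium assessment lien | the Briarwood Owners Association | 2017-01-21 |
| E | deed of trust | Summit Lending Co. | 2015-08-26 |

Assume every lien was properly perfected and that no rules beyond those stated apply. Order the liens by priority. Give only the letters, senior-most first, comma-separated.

Adjusting effective dates: B relates back to the deed date 2016-07-15.
D is a condominium assessment lien, so it outranks all other liens regardless of date.
Ordering the rest by effective date: E (2015-08-26), B (2016-07-15), C (2016-12-01), A (2017-01-08).
A already ranks below C; the subordination has no effect.

D, E, B, C, A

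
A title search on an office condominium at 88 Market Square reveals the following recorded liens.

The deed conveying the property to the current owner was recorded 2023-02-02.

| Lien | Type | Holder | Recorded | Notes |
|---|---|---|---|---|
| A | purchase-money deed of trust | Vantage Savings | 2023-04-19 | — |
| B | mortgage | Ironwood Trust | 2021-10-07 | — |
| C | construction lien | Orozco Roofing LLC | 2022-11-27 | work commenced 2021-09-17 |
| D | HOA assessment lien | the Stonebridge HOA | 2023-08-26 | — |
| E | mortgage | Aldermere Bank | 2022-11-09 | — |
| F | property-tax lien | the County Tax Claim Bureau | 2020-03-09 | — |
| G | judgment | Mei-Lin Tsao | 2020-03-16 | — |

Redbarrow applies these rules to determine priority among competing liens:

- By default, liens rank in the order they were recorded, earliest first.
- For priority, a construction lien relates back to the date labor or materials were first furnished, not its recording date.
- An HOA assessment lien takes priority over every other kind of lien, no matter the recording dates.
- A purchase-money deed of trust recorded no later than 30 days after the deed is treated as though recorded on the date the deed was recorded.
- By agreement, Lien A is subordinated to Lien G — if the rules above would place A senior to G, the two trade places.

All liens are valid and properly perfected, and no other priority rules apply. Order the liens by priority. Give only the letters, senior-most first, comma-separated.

First, effective dates: A was recorded 76 days after the deed, outside the 30-day window, so it keeps its recording date; C relates back to 2021-09-17 (work commenced).
D is an HOA assessment lien, so it outranks all other liens regardless of date.
The other liens, earliest effective date first: F (2020-03-09), G (2020-03-16), C (2021-09-17), B (2021-10-07), E (2022-11-09), A (2023-04-19).
A already ranks below G; the subordination has no effect.

D, F, G, C, B, E, A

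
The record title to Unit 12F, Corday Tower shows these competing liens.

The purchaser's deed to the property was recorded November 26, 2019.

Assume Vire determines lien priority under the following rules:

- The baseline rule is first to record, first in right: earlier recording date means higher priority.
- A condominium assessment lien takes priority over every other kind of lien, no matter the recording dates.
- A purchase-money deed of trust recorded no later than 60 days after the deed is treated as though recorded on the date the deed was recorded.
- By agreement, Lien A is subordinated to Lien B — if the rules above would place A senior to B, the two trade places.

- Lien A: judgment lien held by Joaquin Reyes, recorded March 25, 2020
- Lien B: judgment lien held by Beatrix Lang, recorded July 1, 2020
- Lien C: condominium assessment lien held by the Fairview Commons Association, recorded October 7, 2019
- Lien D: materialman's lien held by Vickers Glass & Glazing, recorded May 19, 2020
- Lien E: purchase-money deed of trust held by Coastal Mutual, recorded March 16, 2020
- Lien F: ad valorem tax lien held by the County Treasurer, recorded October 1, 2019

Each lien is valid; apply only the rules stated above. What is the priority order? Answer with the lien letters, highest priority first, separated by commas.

C, F, E, B, D, A

Effective dates after the stated exceptions: E was recorded 111 days after the deed, outside the 60-day window, so it keeps its recording date.
C, as a condominium assessment lien, has superpriority and ranks first.
Among the remaining liens, by effective date: F (October 1, 2019), E (March 16, 2020), A (March 25, 2020), D (May 19, 2020), B (July 1, 2020).
Because A would otherwise rank above B, the subordination swaps them.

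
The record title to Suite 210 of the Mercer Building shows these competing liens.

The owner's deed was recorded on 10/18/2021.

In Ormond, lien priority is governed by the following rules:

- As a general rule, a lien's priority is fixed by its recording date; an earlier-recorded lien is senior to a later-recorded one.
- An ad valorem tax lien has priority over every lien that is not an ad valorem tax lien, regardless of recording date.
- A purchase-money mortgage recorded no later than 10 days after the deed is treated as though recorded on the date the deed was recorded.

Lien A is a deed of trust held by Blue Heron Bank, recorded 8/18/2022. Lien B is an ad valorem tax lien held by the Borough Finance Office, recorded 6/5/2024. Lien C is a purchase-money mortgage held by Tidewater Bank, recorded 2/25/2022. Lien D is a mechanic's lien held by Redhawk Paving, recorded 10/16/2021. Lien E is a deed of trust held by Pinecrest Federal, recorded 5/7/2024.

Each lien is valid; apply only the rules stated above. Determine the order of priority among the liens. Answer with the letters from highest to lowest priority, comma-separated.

Effective dates after the stated exceptions: C missed the 10-day window (130 days after the deed), so its recording date stands.
B is an ad valorem tax lien and takes priority over every other lien.
The other liens, earliest effective date first: D (10/16/2021), C (2/25/2022), A (8/18/2022), E (5/7/2024).

B, D, C, A, E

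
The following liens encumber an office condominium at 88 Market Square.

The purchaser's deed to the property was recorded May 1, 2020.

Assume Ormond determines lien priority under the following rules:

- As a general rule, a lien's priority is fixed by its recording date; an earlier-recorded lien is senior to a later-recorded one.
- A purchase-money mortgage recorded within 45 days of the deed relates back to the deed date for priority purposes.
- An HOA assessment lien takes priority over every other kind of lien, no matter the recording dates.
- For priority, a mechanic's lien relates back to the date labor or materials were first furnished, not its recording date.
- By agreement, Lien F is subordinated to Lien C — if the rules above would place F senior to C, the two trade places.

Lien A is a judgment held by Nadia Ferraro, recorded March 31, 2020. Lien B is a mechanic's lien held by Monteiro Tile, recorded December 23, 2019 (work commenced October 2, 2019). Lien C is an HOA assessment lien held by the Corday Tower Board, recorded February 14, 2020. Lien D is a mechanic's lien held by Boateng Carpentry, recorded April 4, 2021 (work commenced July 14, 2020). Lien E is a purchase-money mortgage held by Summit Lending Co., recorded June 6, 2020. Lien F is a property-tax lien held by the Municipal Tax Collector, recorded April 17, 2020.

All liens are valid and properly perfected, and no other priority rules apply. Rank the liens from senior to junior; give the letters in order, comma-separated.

Adjusting effective dates: B relates back to October 2, 2019 (work commenced); D relates back to July 14, 2020 (work commenced); E's effective date is the deed date, May 1, 2020.
C is an HOA assessment lien, so it outranks all other liens regardless of date.
Ordering the rest by effective date: B (October 2, 2019), A (March 31, 2020), F (April 17, 2020), E (May 1, 2020), D (July 14, 2020).
Since F is not senior to C, the subordination leaves the order unchanged.

C, B, A, F, E, D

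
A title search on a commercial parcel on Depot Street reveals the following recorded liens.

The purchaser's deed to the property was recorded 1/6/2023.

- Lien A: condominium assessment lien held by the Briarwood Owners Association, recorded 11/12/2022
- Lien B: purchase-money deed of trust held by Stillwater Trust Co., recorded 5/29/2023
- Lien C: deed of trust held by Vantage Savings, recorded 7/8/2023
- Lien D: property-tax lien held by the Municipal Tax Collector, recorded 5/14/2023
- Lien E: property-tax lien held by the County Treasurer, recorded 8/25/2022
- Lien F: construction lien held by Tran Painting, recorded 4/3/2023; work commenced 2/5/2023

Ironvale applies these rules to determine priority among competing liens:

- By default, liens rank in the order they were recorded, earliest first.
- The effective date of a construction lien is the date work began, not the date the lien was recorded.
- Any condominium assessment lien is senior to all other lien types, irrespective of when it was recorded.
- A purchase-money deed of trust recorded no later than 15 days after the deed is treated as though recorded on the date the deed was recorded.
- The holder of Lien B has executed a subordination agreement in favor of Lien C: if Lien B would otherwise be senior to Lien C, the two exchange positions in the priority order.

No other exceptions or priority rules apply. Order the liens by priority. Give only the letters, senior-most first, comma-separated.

A, E, F, D, C, B

Effective dates: B missed the 15-day window (143 days after the deed), so its recording date stands; F relates back to 2/5/2023 (work commenced).
A is a condominium assessment lien, so it outranks all other liens regardless of date.
Among the remaining liens, by effective date: E (8/25/2022), F (2/5/2023), D (5/14/2023), B (5/29/2023), C (7/8/2023).
B would otherwise be senior to C, so under the subordination agreement B and C exchange positions.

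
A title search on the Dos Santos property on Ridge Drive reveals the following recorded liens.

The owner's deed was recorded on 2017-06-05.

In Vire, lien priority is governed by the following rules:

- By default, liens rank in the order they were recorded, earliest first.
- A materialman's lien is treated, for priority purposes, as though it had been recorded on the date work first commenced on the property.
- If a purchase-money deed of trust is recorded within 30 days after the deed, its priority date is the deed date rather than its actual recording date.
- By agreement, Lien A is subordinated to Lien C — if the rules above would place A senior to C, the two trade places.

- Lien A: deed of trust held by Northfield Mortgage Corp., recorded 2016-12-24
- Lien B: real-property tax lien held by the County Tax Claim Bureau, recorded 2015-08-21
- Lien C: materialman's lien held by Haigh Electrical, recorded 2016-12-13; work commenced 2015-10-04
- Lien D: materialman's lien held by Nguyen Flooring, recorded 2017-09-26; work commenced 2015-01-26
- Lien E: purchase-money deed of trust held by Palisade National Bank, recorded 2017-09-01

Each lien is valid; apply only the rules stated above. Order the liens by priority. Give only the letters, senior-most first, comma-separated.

Effective dates: C's effective date is 2015-10-04, when work began; D's effective date is 2015-01-26, when work began; E was recorded 88 days after the deed, outside the 30-day window, so it keeps its recording date.
Sorted by effective date: D (2015-01-26), B (2015-08-21), C (2015-10-04), A (2016-12-24), E (2017-09-01).
A already ranks below C; the subordination has no effect.

D, B, C, A, E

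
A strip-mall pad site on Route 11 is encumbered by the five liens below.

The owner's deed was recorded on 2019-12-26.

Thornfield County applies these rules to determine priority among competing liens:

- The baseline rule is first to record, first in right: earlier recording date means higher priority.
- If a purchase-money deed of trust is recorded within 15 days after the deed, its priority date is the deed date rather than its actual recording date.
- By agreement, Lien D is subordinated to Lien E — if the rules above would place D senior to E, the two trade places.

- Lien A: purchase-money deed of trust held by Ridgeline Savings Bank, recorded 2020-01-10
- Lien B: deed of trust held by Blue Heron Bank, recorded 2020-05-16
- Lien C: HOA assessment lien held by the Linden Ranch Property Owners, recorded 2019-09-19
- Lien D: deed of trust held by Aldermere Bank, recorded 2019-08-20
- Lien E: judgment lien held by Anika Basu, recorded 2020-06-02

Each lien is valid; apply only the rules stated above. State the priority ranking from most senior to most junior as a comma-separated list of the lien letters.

First, effective dates: A was recorded within the 15-day window, so its effective date is the deed date 2019-12-26.
By effective date: D (2019-08-20), C (2019-09-19), A (2019-12-26), B (2020-05-16), E (2020-06-02).
The subordination applies — D was senior to E — so D and E swap.

E, C, A, B, D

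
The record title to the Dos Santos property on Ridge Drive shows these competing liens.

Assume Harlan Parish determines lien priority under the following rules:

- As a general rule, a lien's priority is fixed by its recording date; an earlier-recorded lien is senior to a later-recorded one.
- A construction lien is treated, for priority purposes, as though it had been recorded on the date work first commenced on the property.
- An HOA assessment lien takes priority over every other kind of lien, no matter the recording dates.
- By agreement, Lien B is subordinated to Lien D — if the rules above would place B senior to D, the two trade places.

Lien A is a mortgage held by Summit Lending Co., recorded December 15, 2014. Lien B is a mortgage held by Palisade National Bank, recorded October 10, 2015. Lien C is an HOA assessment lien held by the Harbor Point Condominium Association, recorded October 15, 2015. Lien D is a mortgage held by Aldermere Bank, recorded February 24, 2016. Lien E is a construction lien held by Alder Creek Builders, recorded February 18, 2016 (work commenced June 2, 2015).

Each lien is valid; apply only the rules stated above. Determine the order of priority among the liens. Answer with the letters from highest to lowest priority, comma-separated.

C, A, E, D, B

Effective dates: E is treated as recorded June 2, 2015, the work-commencement date.
C is an HOA assessment lien, so it outranks all other liens regardless of date.
Ordering the rest by effective date: A (December 15, 2014), E (June 2, 2015), B (October 10, 2015), D (February 24, 2016).
B would otherwise be senior to D, so under the subordination agreement B and D exchange positions.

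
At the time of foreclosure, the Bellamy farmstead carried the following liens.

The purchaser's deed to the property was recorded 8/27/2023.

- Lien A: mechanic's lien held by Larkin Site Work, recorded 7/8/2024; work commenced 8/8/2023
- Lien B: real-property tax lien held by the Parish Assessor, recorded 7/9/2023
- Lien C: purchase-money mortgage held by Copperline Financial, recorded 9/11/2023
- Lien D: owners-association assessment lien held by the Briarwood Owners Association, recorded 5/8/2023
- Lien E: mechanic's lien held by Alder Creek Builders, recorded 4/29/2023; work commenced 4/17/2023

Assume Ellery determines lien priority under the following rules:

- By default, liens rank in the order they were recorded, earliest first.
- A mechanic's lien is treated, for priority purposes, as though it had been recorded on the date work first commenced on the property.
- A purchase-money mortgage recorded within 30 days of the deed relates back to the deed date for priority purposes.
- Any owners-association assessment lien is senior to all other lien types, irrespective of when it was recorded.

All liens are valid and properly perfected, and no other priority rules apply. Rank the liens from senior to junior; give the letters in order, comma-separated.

D, E, B, A, C

Adjusting effective dates: A is treated as recorded 8/8/2023, the work-commencement date; C was recorded within the 30-day window, so its effective date is the deed date 8/27/2023; E is treated as recorded 4/17/2023, the work-commencement date.
D, as an owners-association assessment lien, has superpriority and ranks first.
Ordering the rest by effective date: E (4/17/2023), B (7/9/2023), A (8/8/2023), C (8/27/2023).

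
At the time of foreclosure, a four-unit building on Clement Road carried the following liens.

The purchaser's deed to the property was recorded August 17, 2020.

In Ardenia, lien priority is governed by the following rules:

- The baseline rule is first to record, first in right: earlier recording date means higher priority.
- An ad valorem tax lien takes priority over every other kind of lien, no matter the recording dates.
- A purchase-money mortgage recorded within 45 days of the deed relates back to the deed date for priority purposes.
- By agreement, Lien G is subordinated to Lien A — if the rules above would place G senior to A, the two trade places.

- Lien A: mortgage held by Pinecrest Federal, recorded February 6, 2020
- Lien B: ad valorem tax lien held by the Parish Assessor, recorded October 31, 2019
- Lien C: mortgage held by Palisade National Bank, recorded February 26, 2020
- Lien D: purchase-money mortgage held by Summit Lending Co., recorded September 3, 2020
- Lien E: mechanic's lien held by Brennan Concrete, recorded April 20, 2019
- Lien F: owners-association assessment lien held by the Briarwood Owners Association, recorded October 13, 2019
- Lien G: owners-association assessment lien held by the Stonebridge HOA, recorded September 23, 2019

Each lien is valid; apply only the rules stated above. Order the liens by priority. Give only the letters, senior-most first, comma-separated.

First, effective dates: D was recorded within the 45-day window, so its effective date is the deed date August 17, 2020.
B, as an ad valorem tax lien, has superpriority and ranks first.
The other liens, earliest effective date first: E (April 20, 2019), G (September 23, 2019), F (October 13, 2019), A (February 6, 2020), C (February 26, 2020), D (August 17, 2020).
G is senior to A before the subordination, so the two trade places.

B, E, A, F, G, C, D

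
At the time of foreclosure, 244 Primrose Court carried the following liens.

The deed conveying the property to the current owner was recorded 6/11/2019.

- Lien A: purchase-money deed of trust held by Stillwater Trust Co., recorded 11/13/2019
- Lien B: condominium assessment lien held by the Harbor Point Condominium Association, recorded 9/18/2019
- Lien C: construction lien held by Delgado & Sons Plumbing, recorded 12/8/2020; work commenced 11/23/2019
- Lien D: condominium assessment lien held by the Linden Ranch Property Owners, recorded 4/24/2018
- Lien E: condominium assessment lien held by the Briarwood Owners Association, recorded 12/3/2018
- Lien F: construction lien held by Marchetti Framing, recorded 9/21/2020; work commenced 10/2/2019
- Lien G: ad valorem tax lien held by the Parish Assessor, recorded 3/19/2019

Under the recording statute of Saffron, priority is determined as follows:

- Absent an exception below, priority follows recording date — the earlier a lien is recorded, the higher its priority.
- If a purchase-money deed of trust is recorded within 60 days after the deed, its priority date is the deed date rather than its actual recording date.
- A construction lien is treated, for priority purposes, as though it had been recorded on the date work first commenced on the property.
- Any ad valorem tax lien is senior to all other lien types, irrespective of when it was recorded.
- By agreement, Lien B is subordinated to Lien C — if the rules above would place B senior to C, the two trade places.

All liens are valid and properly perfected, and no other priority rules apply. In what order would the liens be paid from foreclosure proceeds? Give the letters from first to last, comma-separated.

G, D, E, C, F, A, B

First, effective dates: A was recorded 155 days after the deed, outside the 60-day window, so it keeps its recording date; C is treated as recorded 11/23/2019, the work-commencement date; F's effective date is 10/2/2019, when work began.
G is an ad valorem tax lien, so it outranks all other liens regardless of date.
The other liens, earliest effective date first: D (4/24/2018), E (12/3/2018), B (9/18/2019), F (10/2/2019), A (11/13/2019), C (11/23/2019).
Because B would otherwise rank above C, the subordination swaps them.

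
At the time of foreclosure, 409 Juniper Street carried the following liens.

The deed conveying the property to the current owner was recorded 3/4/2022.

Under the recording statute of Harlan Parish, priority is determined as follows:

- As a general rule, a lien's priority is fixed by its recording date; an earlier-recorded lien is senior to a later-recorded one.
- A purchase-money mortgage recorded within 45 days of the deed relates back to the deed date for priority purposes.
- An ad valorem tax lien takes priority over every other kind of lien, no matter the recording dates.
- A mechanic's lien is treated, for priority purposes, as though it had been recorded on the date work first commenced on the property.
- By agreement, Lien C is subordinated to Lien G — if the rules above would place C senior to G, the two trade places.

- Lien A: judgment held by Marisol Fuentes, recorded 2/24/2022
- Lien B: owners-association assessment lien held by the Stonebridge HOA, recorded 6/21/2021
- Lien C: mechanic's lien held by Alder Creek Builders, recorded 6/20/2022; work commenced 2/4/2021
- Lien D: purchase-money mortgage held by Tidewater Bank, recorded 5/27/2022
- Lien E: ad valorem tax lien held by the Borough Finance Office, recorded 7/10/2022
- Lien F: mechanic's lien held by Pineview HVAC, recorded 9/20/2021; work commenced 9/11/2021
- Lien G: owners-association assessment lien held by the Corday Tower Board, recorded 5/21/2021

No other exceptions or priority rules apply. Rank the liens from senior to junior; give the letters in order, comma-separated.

E, G, C, B, F, A, D

Adjusting effective dates: C relates back to 2/4/2021 (work commenced); D missed the 45-day window (84 days after the deed), so its recording date stands; F's effective date is 9/11/2021, when work began.
E is an ad valorem tax lien, so it outranks all other liens regardless of date.
Remaining liens by effective date: C (2/4/2021), G (5/21/2021), B (6/21/2021), F (9/11/2021), A (2/24/2022), D (5/27/2022).
C is senior to G before the subordination, so the two trade places.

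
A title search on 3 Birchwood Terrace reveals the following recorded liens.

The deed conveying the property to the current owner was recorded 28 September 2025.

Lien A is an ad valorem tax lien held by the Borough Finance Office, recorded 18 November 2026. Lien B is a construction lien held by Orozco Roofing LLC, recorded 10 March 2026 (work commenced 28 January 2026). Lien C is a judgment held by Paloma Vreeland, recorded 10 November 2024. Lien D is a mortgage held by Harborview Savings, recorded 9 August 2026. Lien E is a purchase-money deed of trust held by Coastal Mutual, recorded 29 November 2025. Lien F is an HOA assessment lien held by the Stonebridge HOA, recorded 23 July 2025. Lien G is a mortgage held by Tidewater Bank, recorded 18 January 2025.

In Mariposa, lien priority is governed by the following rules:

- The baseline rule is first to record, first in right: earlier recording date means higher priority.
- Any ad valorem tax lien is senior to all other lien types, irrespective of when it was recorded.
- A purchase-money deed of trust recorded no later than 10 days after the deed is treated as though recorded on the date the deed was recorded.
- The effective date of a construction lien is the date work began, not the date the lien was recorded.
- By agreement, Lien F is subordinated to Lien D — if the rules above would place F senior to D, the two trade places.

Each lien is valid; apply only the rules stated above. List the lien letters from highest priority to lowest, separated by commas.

Effective dates after the stated exceptions: B is treated as recorded 28 January 2026, the work-commencement date; E was recorded 62 days after the deed — beyond 10 days — so no relation-back applies.
A is an ad valorem tax lien, so it outranks all other liens regardless of date.
Remaining liens by effective date: C (10 November 2024), G (18 January 2025), F (23 July 2025), E (29 November 2025), B (28 January 2026), D (9 August 2026).
F would otherwise be senior to D, so under the subordination agreement F and D exchange positions.

A, C, G, D, E, B, F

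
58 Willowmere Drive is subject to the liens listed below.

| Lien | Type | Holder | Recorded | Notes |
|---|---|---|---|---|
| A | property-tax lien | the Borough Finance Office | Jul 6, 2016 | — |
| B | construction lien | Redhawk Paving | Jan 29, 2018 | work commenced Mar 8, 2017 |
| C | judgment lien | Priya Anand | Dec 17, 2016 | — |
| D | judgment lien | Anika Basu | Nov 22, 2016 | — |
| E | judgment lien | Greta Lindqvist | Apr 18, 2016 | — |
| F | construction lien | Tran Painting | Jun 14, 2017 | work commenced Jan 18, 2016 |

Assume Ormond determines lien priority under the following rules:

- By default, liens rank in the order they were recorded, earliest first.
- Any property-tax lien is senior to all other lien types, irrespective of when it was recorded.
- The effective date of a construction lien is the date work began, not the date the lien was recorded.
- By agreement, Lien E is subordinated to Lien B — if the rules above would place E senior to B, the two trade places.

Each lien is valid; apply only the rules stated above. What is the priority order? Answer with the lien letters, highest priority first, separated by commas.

A, F, B, D, C, E

Effective dates after the stated exceptions: B's effective date is Mar 8, 2017, when work began; F is treated as recorded Jan 18, 2016, the work-commencement date.
As a property-tax lien, A is senior to every other lien.
Remaining liens by effective date: F (Jan 18, 2016), E (Apr 18, 2016), D (Nov 22, 2016), C (Dec 17, 2016), B (Mar 8, 2017).
E would otherwise be senior to B, so under the subordination agreement E and B exchange positions.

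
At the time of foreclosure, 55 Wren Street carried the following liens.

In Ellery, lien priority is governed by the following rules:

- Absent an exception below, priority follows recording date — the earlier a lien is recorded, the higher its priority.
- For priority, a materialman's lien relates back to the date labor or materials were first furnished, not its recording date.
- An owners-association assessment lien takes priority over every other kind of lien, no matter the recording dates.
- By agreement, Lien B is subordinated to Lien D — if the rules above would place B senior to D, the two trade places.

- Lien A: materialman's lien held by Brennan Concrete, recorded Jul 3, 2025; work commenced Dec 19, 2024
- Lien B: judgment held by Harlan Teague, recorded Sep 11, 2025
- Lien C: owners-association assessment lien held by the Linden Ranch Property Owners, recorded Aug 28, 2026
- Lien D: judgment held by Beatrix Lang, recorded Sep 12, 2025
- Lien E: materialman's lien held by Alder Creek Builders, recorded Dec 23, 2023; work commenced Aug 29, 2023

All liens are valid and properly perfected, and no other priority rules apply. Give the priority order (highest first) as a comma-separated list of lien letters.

Effective dates after the stated exceptions: A is treated as recorded Dec 19, 2024, the work-commencement date; E is treated as recorded Aug 29, 2023, the work-commencement date.
C is an owners-association assessment lien and takes priority over every other lien.
Ordering the rest by effective date: E (Aug 29, 2023), A (Dec 19, 2024), B (Sep 11, 2025), D (Sep 12, 2025).
B would otherwise be senior to D, so under the subordination agreement B and D exchange positions.

C, E, A, D, B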